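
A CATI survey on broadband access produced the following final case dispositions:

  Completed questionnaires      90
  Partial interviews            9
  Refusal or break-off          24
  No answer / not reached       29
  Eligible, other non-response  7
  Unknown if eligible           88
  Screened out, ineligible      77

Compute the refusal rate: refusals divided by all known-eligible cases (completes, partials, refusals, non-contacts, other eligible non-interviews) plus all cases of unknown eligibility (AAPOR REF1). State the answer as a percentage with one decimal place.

9.7%

Top: 24
Denom: 90 + 9 + 24 + 29 + 7 + 88 = 247
REF1 = 24 / 247 = 0.0972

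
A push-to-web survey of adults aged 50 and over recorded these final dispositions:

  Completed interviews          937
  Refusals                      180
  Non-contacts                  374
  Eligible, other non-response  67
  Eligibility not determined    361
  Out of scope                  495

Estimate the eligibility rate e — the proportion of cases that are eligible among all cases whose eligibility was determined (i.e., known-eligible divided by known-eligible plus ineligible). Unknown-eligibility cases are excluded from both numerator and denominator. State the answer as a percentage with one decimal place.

Known eligible → 937 + 180 + 374 + 67 = 1558
e = 1558 / (1558 + 495) = 1558 / 2053 = 0.7589

75.9%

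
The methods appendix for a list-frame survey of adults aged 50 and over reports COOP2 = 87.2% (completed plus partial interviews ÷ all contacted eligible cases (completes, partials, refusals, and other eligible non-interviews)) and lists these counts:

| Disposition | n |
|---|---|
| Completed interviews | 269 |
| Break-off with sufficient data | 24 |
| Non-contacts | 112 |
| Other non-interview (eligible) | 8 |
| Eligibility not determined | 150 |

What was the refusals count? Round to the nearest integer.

35

Num: 269 + 24 = 293
COOP2 = 293 / D = 0.872
D = 293 / 0.872 = 336.0
Other denominator terms total 301
refusals = 336.0 − 301 ≈ 35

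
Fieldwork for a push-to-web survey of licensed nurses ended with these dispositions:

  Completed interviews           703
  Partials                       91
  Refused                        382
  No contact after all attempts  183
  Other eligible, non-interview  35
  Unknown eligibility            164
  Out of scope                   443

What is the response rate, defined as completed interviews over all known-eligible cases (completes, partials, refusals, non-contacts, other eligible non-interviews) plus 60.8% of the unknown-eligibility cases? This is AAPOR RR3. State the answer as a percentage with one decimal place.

Numerator = 703
Determined eligible = 703 + 91 + 382 + 183 + 35 = 1394
Estimated eligible among unknowns = 0.6080 × 164 = 99.71
Denominator = 1394 + 99.71 = 1493.71
RR3 = 703 / 1493.71 = 0.4706

47.1%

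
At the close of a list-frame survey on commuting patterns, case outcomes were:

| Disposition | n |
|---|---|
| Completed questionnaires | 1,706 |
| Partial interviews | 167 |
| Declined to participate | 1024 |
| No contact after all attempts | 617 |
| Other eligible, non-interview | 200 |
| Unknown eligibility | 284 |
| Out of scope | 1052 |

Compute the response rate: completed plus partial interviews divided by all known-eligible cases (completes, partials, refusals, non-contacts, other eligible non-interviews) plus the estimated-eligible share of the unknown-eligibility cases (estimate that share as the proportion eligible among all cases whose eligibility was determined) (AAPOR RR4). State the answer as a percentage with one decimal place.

47.6%

Top = 1706 + 167 = 1873
Known eligible = 1706 + 167 + 1024 + 617 + 200 = 3714
e = 3714 / (3714 + 1052) = 3714 / 4766 = 0.7793
Estimated eligible among unknowns = 0.7793 × 284 = 221.32
Denominator = 3714 + 221.32 = 3935.32
RR4 = 1873 / 3935.32 = 0.4759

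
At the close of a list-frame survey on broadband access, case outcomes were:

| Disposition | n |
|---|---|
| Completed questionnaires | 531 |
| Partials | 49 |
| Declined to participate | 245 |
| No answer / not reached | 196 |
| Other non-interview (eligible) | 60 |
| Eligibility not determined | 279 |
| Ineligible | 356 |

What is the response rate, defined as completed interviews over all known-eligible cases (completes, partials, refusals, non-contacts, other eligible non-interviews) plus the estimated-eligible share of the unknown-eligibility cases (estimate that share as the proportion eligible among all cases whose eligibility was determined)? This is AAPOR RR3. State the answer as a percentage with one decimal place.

Top = 531
Known eligible = 531 + 49 + 245 + 196 + 60 = 1081
e = 1081 / (1081 + 356) = 1081 / 1437 = 0.7523
e × U = 0.7523 × 279 = 209.89
Denominator = 1081 + 209.89 = 1290.89
RR3 = 531 / 1290.89 = 0.4113

41.1%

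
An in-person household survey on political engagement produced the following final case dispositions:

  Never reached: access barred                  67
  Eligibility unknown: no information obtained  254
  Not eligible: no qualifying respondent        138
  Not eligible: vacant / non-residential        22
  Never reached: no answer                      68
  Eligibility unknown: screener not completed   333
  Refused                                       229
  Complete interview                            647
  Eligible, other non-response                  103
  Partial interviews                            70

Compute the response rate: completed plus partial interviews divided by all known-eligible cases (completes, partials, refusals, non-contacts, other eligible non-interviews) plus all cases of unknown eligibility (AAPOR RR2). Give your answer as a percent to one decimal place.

No contact after all attempts = 68 + 67 = 135
Undetermined eligibility = 333 + 254 = 587
Not eligible = 138 + 22 = 160
Numerator = 647 + 70 = 717
Base = 647 + 70 + 229 + 135 + 103 + 587 = 1771
RR2 = 717 / 1771 = 0.4049

40.5%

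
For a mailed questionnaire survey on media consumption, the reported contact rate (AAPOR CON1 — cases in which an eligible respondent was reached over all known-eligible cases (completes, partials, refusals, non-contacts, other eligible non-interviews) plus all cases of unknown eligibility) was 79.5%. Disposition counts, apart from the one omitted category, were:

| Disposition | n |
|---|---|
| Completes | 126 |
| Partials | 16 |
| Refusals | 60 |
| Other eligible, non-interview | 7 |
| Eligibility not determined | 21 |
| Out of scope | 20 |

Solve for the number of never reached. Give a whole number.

Top: 126 + 16 + 60 + 7 = 209
CON1 = 209 / D = 0.795
D = 209 / 0.795 = 262.9
Remaining denominator categories sum to 230
never reached = 262.9 − 230 ≈ 33

33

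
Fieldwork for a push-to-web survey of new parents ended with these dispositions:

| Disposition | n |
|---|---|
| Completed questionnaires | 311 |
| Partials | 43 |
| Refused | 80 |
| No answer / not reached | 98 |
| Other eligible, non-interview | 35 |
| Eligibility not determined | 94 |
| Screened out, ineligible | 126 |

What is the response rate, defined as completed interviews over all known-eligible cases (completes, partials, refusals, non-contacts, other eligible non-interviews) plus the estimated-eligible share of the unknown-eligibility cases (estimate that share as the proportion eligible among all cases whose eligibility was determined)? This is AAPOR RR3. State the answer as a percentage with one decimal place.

Num = 311
Eligible (known) = 311 + 43 + 80 + 98 + 35 = 567
e = 567 / (567 + 126) = 567 / 693 = 0.8182
Estimated eligible among unknowns = 0.8182 × 94 = 76.91
Denominator = 567 + 76.91 = 643.91
RR3 = 311 / 643.91 = 0.4830

48.3%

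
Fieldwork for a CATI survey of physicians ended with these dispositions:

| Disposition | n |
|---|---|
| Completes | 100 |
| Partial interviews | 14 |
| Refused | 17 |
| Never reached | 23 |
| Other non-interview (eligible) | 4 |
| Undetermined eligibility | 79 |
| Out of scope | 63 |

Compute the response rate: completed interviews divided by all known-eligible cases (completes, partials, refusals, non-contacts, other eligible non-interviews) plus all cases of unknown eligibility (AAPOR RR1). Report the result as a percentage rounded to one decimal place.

Numerator = 100
Denominator = 100 + 14 + 17 + 23 + 4 + 79 = 237
RR1 = 100 / 237 = 0.4219

42.2%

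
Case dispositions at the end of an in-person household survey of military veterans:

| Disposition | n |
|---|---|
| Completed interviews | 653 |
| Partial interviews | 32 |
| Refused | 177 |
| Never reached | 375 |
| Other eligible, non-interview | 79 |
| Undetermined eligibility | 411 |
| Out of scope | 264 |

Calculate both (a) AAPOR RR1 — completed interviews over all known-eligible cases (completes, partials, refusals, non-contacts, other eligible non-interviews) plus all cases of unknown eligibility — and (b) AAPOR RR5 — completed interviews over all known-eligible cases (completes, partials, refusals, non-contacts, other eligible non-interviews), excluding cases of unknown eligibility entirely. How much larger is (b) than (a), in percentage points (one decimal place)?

11.8

Num → 653
Denom → 653 + 32 + 177 + 375 + 79 + 411 = 1727
RR1 = 653 / 1727 = 0.3781
Denom → 653 + 32 + 177 + 375 + 79 = 1316
RR5 = 653 / 1316 = 0.4962
Difference = 49.62 − 37.81 = 11.81 percentage points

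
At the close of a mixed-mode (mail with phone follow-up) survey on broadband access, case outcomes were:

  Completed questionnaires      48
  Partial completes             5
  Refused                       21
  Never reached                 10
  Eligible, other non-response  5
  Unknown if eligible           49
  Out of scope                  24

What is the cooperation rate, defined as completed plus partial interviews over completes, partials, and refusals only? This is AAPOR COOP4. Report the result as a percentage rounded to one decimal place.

Numerator = 48 + 5 = 53
Denominator = 48 + 5 + 21 = 74
COOP4 = 53 / 74 = 0.7162

71.6%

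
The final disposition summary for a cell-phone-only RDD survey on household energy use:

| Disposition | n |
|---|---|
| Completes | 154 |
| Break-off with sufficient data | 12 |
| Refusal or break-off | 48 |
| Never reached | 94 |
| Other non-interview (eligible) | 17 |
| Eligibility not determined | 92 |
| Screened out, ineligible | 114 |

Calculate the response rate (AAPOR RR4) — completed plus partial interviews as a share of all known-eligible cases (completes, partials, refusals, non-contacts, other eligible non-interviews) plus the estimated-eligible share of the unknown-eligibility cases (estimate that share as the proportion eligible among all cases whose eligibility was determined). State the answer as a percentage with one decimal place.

Num = 154 + 12 = 166
Determined eligible = 154 + 12 + 48 + 94 + 17 = 325
e = 325 / (325 + 114) = 325 / 439 = 0.7403
Eligible share of unknowns = 0.7403 × 92 = 68.11
Base = 325 + 68.11 = 393.11
RR4 = 166 / 393.11 = 0.4223

42.2%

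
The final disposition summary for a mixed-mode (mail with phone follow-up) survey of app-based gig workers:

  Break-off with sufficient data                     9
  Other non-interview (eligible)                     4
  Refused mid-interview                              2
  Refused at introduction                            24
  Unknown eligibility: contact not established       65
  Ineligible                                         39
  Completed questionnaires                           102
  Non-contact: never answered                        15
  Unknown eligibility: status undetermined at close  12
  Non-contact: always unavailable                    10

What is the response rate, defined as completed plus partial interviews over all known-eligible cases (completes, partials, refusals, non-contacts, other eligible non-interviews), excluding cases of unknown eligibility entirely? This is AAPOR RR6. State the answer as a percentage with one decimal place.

Refused = 24 + 2 = 26
Non-contacts = 15 + 10 = 25
Undetermined eligibility = 65 + 12 = 77
Num: 102 + 9 = 111
Denominator: 102 + 9 + 26 + 25 + 4 = 166
RR6 = 111 / 166 = 0.6687

66.9%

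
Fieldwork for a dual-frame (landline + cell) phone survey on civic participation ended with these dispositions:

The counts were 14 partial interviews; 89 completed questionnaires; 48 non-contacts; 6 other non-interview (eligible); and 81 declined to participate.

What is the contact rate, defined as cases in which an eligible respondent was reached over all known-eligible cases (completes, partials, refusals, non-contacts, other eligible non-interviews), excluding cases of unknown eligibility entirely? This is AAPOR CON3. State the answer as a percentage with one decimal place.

79.8%

Top: 89 + 14 + 81 + 6 = 190
Base: 89 + 14 + 81 + 48 + 6 = 238
CON3 = 190 / 238 = 0.7983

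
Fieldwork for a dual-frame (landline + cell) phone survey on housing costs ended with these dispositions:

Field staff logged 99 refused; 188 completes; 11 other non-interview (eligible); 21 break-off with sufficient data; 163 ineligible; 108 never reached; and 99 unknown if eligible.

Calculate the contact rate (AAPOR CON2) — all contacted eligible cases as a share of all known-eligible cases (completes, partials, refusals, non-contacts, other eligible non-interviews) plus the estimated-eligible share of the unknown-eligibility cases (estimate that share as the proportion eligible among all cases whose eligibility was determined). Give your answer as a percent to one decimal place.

64.0%

Num: 188 + 21 + 99 + 11 = 319
Eligible (known): 188 + 21 + 99 + 108 + 11 = 427
e = 427 / (427 + 163) = 427 / 590 = 0.7237
Eligible share of unknowns: 0.7237 × 99 = 71.65
Denom: 427 + 71.65 = 498.65
CON2 = 319 / 498.65 = 0.6397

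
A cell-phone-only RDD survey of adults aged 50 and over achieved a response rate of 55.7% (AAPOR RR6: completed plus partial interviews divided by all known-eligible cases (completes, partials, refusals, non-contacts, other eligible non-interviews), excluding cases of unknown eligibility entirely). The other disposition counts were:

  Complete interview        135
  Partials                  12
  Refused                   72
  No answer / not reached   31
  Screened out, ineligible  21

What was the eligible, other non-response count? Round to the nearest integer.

14

Numerator: 135 + 12 = 147
RR6 = 147 / D = 0.557
D = 147 / 0.557 = 263.9
Remaining denominator categories sum to 250
eligible, other non-response = 263.9 − 250 ≈ 14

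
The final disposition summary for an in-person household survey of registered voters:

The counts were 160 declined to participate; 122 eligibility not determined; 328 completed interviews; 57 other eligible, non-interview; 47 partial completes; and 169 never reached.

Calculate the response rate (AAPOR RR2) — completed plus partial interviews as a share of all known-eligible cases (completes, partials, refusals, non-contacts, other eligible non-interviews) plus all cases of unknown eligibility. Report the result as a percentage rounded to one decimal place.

42.5%

Numerator → 328 + 47 = 375
Denom → 328 + 47 + 160 + 169 + 57 + 122 = 883
RR2 = 375 / 883 = 0.4247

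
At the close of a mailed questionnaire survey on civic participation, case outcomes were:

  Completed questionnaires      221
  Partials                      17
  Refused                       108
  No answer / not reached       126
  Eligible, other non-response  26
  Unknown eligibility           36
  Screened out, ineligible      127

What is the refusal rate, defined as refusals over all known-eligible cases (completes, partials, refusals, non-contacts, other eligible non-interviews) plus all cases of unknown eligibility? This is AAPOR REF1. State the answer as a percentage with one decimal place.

20.2%

Top → 108
Denominator → 221 + 17 + 108 + 126 + 26 + 36 = 534
REF1 = 108 / 534 = 0.2022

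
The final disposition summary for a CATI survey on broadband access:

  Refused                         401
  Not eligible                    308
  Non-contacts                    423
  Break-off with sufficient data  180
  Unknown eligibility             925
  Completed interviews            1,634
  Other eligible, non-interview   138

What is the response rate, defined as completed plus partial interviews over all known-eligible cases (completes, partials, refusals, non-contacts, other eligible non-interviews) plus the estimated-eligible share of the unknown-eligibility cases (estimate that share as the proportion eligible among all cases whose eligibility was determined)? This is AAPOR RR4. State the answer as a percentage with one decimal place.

Numerator: 1634 + 180 = 1814
Eligible (known): 1634 + 180 + 401 + 423 + 138 = 2776
e = 2776 / (2776 + 308) = 2776 / 3084 = 0.9001
Eligible share of unknowns: 0.9001 × 925 = 832.59
Denominator: 2776 + 832.59 = 3608.59
RR4 = 1814 / 3608.59 = 0.5027

50.3%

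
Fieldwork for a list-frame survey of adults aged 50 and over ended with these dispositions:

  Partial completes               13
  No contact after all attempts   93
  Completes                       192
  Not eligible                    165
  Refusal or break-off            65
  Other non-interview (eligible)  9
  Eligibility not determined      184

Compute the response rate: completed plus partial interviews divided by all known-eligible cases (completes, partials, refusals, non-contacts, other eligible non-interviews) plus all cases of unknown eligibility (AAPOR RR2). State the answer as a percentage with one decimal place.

36.9%

Numerator → 192 + 13 = 205
Denominator → 192 + 13 + 65 + 93 + 9 + 184 = 556
RR2 = 205 / 556 = 0.3687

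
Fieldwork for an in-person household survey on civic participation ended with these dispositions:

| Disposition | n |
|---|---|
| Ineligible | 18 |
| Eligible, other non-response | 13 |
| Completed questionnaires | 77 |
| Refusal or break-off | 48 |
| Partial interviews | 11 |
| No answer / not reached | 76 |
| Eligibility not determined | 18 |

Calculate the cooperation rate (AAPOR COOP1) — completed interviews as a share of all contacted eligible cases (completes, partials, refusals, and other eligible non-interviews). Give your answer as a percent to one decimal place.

51.7%

Numerator → 77
Denominator → 77 + 11 + 48 + 13 = 149
COOP1 = 77 / 149 = 0.5168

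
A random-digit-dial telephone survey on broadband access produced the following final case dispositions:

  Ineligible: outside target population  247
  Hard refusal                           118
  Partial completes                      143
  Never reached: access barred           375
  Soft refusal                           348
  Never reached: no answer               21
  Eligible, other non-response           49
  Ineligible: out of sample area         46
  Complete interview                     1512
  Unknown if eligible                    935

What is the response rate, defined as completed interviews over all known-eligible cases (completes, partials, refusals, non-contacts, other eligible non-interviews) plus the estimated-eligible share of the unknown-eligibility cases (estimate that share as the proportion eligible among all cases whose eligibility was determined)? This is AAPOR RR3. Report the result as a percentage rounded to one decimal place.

44.4%

Refusal or break-off = 118 + 348 = 466
Never reached = 21 + 375 = 396
Not eligible = 247 + 46 = 293
Numerator → 1512
Determined eligible → 1512 + 143 + 466 + 396 + 49 = 2566
e = 2566 / (2566 + 293) = 2566 / 2859 = 0.8975
e × U → 0.8975 × 935 = 839.16
Denominator → 2566 + 839.16 = 3405.16
RR3 = 1512 / 3405.16 = 0.4440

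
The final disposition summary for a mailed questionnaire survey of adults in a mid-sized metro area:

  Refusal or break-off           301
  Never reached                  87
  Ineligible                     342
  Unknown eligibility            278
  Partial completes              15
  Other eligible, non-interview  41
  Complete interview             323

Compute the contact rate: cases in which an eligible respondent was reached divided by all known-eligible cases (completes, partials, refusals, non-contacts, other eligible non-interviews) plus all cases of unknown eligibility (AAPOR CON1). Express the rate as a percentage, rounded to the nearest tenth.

Top → 323 + 15 + 301 + 41 = 680
Denom → 323 + 15 + 301 + 87 + 41 + 278 = 1045
CON1 = 680 / 1045 = 0.6507

65.1%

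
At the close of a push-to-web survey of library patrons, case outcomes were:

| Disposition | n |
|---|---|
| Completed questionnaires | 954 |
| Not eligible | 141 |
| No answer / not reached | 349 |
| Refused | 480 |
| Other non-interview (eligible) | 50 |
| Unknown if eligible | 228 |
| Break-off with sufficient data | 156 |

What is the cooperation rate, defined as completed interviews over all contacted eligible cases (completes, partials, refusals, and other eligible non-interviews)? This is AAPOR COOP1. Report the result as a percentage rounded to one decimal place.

58.2%

Top → 954
Denominator → 954 + 156 + 480 + 50 = 1640
COOP1 = 954 / 1640 = 0.5817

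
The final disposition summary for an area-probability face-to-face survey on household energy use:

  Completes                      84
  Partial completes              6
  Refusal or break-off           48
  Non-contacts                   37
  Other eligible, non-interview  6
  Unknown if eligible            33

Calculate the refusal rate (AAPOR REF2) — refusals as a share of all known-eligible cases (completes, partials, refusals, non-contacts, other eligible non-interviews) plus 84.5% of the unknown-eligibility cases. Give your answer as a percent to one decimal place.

23.0%

Num: 48
Known eligible: 84 + 6 + 48 + 37 + 6 = 181
e × U: 0.8450 × 33 = 27.88
Denom: 181 + 27.88 = 208.88
REF2 = 48 / 208.88 = 0.2298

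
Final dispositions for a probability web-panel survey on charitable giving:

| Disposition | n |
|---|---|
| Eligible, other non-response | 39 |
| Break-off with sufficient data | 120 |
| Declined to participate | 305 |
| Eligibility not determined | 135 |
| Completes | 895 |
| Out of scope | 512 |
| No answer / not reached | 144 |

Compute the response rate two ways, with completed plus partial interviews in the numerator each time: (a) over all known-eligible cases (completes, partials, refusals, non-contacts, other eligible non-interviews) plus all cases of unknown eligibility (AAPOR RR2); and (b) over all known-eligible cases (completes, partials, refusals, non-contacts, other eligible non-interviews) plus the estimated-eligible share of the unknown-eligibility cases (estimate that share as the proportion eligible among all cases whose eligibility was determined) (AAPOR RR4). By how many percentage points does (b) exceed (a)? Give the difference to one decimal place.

1.3

Top → 895 + 120 = 1015
Denominator → 895 + 120 + 305 + 144 + 39 + 135 = 1638
RR2 = 1015 / 1638 = 0.6197
Determined eligible → 895 + 120 + 305 + 144 + 39 = 1503
e = 1503 / (1503 + 512) = 1503 / 2015 = 0.7459
e × U → 0.7459 × 135 = 100.70
Denominator → 1503 + 100.70 = 1603.70
RR4 = 1015 / 1603.70 = 0.6329
Difference = 63.29 − 61.97 = 1.32 percentage points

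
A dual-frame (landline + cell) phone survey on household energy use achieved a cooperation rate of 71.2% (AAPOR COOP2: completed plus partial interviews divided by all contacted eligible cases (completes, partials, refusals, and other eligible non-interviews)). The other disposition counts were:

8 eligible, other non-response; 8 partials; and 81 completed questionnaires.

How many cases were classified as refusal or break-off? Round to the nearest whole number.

28

Num → 81 + 8 = 89
COOP2 = 89 / D = 0.712
D = 89 / 0.712 = 125.0
Rest of base = 97
refusal or break-off = 125.0 − 97 ≈ 28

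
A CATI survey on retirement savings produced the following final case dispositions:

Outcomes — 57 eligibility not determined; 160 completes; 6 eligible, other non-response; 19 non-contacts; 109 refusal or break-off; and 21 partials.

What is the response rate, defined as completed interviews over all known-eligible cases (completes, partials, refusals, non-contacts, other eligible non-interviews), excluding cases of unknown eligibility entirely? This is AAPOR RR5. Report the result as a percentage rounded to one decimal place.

50.8%

Num = 160
Base = 160 + 21 + 109 + 19 + 6 = 315
RR5 = 160 / 315 = 0.5079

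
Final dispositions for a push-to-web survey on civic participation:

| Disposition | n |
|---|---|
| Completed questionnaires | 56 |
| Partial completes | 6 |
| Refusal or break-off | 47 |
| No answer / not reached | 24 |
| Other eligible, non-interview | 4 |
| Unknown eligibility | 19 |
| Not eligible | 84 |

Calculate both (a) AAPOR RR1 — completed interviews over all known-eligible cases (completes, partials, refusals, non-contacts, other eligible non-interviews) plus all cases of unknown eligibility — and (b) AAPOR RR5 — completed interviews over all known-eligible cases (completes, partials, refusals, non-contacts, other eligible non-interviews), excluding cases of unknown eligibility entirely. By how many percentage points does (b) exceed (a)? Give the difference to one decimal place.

Top: 56
Denominator: 56 + 6 + 47 + 24 + 4 + 19 = 156
RR1 = 56 / 156 = 0.3590
Denominator: 56 + 6 + 47 + 24 + 4 = 137
RR5 = 56 / 137 = 0.4088
Difference = 40.88 − 35.90 = 4.98 percentage points

5.0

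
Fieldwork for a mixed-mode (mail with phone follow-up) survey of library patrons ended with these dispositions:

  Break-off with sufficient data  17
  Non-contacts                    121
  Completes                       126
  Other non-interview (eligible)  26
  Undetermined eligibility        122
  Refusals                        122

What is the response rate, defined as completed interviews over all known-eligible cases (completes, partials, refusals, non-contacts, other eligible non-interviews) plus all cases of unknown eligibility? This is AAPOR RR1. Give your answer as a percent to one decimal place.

Num = 126
Denom = 126 + 17 + 122 + 121 + 26 + 122 = 534
RR1 = 126 / 534 = 0.2360

23.6%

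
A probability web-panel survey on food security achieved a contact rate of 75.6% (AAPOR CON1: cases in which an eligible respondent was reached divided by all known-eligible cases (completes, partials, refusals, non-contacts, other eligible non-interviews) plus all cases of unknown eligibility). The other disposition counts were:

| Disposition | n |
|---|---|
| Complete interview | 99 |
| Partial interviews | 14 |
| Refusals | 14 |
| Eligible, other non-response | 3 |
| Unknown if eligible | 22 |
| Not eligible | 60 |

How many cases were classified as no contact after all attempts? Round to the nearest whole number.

20

Numerator: 99 + 14 + 14 + 3 = 130
CON1 = 130 / D = 0.756
D = 130 / 0.756 = 172.0
Remaining denominator categories sum to 152
no contact after all attempts = 172.0 − 152 ≈ 20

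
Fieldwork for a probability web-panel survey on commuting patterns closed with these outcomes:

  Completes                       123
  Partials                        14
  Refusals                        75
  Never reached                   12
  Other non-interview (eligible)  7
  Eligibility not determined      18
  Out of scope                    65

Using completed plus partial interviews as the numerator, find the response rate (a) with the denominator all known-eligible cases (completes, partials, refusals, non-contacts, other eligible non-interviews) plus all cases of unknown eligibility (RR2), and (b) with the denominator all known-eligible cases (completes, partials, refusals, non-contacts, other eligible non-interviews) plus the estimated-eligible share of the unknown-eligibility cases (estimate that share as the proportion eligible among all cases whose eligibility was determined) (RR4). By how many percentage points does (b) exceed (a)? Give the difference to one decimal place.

Num → 123 + 14 = 137
Denom → 123 + 14 + 75 + 12 + 7 + 18 = 249
RR2 = 137 / 249 = 0.5502
Determined eligible → 123 + 14 + 75 + 12 + 7 = 231
e = 231 / (231 + 65) = 231 / 296 = 0.7804
Eligible share of unknowns → 0.7804 × 18 = 14.05
Denom → 231 + 14.05 = 245.05
RR4 = 137 / 245.05 = 0.5591
Difference = 55.91 − 55.02 = 0.89 percentage points

0.9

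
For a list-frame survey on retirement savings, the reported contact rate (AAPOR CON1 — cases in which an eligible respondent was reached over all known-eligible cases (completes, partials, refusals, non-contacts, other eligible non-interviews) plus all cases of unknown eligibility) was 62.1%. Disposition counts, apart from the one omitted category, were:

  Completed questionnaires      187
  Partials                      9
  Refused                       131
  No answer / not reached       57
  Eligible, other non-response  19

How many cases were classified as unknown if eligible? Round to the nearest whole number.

Num = 187 + 9 + 131 + 19 = 346
CON1 = 346 / D = 0.621
D = 346 / 0.621 = 557.2
Remaining denominator categories sum to 403
unknown if eligible = 557.2 − 403 ≈ 154

154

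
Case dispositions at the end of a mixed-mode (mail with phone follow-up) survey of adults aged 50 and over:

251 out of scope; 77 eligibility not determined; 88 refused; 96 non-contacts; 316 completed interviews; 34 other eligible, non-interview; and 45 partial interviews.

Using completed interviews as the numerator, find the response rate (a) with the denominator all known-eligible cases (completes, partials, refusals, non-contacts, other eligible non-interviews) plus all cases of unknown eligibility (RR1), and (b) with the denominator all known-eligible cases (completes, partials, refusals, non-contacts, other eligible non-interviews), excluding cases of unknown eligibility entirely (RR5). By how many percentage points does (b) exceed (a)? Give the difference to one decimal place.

Numerator → 316
Denominator → 316 + 45 + 88 + 96 + 34 + 77 = 656
RR1 = 316 / 656 = 0.4817
Denominator → 316 + 45 + 88 + 96 + 34 = 579
RR5 = 316 / 579 = 0.5458
Difference = 54.58 − 48.17 = 6.41 percentage points

6.4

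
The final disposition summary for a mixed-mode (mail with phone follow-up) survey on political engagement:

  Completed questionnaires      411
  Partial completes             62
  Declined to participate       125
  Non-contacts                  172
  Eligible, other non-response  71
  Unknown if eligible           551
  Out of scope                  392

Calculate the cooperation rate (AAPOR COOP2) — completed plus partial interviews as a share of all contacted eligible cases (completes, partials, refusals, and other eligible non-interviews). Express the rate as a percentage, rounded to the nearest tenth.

70.7%

Top = 411 + 62 = 473
Base = 411 + 62 + 125 + 71 = 669
COOP2 = 473 / 669 = 0.7070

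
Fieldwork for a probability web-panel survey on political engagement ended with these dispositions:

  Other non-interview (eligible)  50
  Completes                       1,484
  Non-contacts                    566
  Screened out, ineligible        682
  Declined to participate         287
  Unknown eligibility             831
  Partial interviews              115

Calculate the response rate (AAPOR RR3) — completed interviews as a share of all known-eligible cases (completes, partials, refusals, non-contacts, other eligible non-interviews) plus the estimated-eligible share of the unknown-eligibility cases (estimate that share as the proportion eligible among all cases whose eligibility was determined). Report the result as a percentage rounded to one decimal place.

Numerator: 1484
Known eligible: 1484 + 115 + 287 + 566 + 50 = 2502
e = 2502 / (2502 + 682) = 2502 / 3184 = 0.7858
Eligible share of unknowns: 0.7858 × 831 = 653.00
Denominator: 2502 + 653.00 = 3155.00
RR3 = 1484 / 3155.00 = 0.4704

47.0%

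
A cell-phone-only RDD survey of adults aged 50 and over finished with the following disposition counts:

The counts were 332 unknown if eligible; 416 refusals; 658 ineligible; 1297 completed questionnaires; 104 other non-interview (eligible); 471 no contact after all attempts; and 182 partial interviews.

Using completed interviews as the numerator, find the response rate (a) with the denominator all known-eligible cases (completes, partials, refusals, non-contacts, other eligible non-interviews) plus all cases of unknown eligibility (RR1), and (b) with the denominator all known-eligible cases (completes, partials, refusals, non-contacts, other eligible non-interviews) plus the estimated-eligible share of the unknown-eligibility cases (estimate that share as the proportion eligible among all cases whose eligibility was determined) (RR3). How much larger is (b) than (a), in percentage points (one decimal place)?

1.2

Num = 1297
Denominator = 1297 + 182 + 416 + 471 + 104 + 332 = 2802
RR1 = 1297 / 2802 = 0.4629
Eligible (known) = 1297 + 182 + 416 + 471 + 104 = 2470
e = 2470 / (2470 + 658) = 2470 / 3128 = 0.7896
Eligible share of unknowns = 0.7896 × 332 = 262.15
Denominator = 2470 + 262.15 = 2732.15
RR3 = 1297 / 2732.15 = 0.4747
Difference = 47.47 − 46.29 = 1.18 percentage points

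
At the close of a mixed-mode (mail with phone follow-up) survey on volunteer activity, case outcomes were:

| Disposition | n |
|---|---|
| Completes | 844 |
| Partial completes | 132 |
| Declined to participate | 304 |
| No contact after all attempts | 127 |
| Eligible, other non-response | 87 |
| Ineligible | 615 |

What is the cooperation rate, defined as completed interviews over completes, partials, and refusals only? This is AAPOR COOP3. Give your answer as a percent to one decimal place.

65.9%

Top: 844
Base: 844 + 132 + 304 = 1280
COOP3 = 844 / 1280 = 0.6594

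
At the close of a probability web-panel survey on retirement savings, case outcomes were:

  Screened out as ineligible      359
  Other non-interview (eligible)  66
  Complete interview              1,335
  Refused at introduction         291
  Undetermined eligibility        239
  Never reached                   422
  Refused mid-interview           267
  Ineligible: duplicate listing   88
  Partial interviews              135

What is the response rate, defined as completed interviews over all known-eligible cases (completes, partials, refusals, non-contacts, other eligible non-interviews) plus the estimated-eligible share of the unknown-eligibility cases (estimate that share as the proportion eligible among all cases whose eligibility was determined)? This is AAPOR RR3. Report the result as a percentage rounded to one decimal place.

49.1%

Refused = 291 + 267 = 558
Out of scope = 359 + 88 = 447
Num → 1335
Known eligible → 1335 + 135 + 558 + 422 + 66 = 2516
e = 2516 / (2516 + 447) = 2516 / 2963 = 0.8491
e × U → 0.8491 × 239 = 202.93
Denom → 2516 + 202.93 = 2718.93
RR3 = 1335 / 2718.93 = 0.4910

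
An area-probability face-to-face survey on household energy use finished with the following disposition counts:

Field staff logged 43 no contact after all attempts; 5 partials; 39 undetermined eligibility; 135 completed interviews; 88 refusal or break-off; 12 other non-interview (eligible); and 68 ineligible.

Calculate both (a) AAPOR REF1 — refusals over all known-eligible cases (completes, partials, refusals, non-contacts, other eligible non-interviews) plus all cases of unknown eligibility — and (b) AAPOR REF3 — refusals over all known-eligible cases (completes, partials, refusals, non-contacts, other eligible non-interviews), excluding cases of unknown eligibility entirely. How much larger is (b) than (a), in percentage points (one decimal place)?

3.8

Num = 88
Denominator = 135 + 5 + 88 + 43 + 12 + 39 = 322
REF1 = 88 / 322 = 0.2733
Denominator = 135 + 5 + 88 + 43 + 12 = 283
REF3 = 88 / 283 = 0.3110
Difference = 31.10 − 27.33 = 3.77 percentage points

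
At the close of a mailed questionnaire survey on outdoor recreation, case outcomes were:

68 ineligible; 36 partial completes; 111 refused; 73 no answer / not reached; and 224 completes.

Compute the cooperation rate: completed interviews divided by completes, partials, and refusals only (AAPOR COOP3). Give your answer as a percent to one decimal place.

60.4%

Top → 224
Denom → 224 + 36 + 111 = 371
COOP3 = 224 / 371 = 0.6038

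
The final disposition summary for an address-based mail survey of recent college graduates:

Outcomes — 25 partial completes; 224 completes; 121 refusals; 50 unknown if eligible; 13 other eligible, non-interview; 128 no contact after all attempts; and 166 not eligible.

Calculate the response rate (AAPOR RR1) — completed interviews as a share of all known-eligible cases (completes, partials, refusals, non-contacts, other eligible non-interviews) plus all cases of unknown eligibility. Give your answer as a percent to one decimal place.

39.9%

Top: 224
Base: 224 + 25 + 121 + 128 + 13 + 50 = 561
RR1 = 224 / 561 = 0.3993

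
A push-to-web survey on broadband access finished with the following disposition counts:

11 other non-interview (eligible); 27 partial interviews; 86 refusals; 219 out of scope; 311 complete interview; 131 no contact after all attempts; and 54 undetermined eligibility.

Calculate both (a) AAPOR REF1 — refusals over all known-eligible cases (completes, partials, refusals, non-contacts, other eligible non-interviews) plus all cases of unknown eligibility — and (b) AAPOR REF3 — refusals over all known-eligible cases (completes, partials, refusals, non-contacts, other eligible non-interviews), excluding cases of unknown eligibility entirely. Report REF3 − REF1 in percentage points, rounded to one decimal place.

1.3

Num = 86
Denom = 311 + 27 + 86 + 131 + 11 + 54 = 620
REF1 = 86 / 620 = 0.1387
Denom = 311 + 27 + 86 + 131 + 11 = 566
REF3 = 86 / 566 = 0.1519
Difference = 15.19 − 13.87 = 1.32 percentage points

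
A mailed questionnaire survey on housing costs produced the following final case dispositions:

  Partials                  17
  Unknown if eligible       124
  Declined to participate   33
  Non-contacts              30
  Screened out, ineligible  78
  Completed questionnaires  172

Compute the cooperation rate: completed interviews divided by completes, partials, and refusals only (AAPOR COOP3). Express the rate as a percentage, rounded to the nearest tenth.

Num: 172
Base: 172 + 17 + 33 = 222
COOP3 = 172 / 222 = 0.7748

77.5%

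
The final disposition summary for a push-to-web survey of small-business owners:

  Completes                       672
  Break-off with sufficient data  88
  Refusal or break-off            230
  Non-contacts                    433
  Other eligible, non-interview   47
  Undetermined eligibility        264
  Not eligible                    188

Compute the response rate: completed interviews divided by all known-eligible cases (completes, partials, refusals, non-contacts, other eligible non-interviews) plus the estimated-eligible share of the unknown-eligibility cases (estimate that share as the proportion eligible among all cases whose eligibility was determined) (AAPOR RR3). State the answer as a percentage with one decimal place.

Numerator = 672
Known eligible = 672 + 88 + 230 + 433 + 47 = 1470
e = 1470 / (1470 + 188) = 1470 / 1658 = 0.8866
Eligible share of unknowns = 0.8866 × 264 = 234.06
Denominator = 1470 + 234.06 = 1704.06
RR3 = 672 / 1704.06 = 0.3944

39.4%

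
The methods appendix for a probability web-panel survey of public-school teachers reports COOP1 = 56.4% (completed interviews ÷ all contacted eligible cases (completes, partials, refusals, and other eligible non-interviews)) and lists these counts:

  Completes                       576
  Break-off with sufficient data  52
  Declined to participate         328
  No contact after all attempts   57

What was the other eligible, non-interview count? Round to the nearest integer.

COOP1 = 576 / D = 0.564
D = 576 / 0.564 = 1021.3
Rest of base = 956
other eligible, non-interview = 1021.3 − 956 ≈ 65

65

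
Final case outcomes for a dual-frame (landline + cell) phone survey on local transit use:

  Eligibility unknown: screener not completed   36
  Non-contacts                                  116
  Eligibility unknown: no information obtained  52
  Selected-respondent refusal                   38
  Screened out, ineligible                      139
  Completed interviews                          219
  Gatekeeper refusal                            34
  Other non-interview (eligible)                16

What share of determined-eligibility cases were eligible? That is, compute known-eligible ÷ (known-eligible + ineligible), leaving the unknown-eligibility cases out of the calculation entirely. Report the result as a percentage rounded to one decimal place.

75.3%

Refusals = 34 + 38 = 72
Eligibility not determined = 36 + 52 = 88
Eligible (known) = 219 + 72 + 116 + 16 = 423
e = 423 / (423 + 139) = 423 / 562 = 0.7527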